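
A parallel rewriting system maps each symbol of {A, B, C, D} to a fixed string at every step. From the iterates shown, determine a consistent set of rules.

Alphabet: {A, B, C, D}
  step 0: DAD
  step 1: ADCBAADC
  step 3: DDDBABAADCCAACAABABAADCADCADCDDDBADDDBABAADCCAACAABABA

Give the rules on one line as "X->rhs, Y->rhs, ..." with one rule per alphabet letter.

  step 0 ⇒ step 1: DAD ⇒ ADC·BA·ADC
    A ↦ BA
    D ↦ ADC
    B ↦ DDD  (constrained at step 1)
    C ↦ CAA  (constrained at step 1)

A->BA, B->DDD, C->CAA, D->ADC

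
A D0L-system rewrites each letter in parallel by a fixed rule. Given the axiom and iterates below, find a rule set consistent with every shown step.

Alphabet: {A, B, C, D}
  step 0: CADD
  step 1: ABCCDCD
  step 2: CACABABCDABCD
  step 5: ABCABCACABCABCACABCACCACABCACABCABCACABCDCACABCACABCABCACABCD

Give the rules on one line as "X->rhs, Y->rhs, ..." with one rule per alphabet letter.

  step 1 ⇒ step 2: ABCCDCD ⇒ C·AC·AB·AB·CD·AB·CD
    A ↦ C
    B ↦ AC
    C ↦ AB
    D ↦ CD

A->C, B->AC, C->AB, D->CD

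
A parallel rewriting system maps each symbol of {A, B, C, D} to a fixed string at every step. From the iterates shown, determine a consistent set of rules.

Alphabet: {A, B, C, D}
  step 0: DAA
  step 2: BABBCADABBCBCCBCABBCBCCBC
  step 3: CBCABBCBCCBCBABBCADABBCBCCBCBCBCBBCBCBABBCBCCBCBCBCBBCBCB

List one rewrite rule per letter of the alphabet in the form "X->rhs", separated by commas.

  step 2 ⇒ step 3: BABBCADABBCBCCBCABBCBCCBC ⇒ CBC·ABB·CBC·CBC·B·ABB·CAD·ABB·CBC·CBC·B·CBC·B·B·CBC·B·ABB·CBC·CBC·B·CBC·B·B·CBC·B
    A ↦ ABB
    B ↦ CBC
    C ↦ B
    D ↦ CAD

A->ABB, B->CBC, C->B, D->CAD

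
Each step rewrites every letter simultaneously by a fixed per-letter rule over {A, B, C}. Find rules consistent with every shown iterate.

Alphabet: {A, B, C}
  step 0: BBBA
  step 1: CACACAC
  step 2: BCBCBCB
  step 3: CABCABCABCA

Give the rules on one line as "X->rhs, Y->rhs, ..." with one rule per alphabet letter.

A->C, B->CA, C->B

  step 2 ⇒ step 3: BCBCBCB ⇒ CA·B·CA·B·CA·B·CA
    B ↦ CA
    C ↦ B
  step 0 ⇒ step 1: BBBA ⇒ CA·CA·CA·C
    A ↦ C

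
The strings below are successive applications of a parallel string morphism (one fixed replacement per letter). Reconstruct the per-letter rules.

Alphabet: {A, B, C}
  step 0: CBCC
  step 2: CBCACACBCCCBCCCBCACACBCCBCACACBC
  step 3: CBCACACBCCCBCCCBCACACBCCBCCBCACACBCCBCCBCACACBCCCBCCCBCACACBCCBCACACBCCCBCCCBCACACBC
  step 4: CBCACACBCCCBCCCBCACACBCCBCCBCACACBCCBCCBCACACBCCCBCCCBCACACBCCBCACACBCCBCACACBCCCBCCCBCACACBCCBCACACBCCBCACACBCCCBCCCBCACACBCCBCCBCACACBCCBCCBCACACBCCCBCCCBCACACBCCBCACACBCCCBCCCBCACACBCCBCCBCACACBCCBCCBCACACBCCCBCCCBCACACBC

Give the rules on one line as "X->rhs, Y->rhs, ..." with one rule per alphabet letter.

  step 3 ⇒ step 4: CBCACACBCCCBCCCBCACACBCCBCCBCACACBCCBCCBCACACBCCCBCCCBCACACBCCBCACACBCCCBCCCBCACACBC ⇒ CBC·ACA·CBC·C·CBC·C·CBC·ACA·CBC·CBC·CBC·ACA·CBC·CBC·CBC·ACA·CBC·C·CBC·C·CBC·ACA·CBC·CBC·ACA·CBC·CBC·ACA·CBC·C·CBC·C·CBC·ACA·CBC·CBC·ACA·CBC·CBC·ACA·CBC·C·CBC·C·CBC·ACA·CBC·CBC·CBC·ACA·CBC·CBC·CBC·ACA·CBC·C·CBC·C·CBC·ACA·CBC·CBC·ACA·CBC·C·CBC·C·CBC·ACA·CBC·CBC·CBC·ACA·CBC·CBC·CBC·ACA·CBC·C·CBC·C·CBC·ACA·CBC
    A ↦ C
    B ↦ ACA
    C ↦ CBC

A->C, B->ACA, C->CBC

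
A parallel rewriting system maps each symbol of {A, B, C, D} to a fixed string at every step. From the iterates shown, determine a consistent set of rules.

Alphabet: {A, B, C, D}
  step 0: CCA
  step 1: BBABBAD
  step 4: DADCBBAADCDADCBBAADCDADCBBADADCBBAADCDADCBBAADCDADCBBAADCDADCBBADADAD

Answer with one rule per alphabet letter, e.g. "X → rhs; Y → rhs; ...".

  step 0 ⇒ step 1: CCA ⇒ BBA·BBA·D
    A ↦ D
    C ↦ BBA
    B ↦ DA  (constrained at step 1)
    D ↦ ADC  (constrained at step 1)

A->D, B->DA, C->BBA, D->ADC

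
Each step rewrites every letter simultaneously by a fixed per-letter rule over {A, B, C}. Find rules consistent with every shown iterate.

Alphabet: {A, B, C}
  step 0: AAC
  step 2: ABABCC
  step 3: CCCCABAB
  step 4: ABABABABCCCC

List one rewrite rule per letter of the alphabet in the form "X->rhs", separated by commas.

  step 3 ⇒ step 4: CCCCABAB ⇒ AB·AB·AB·AB·C·C·C·C
    A ↦ C
    B ↦ C
    C ↦ AB

A->C, B->C, C->AB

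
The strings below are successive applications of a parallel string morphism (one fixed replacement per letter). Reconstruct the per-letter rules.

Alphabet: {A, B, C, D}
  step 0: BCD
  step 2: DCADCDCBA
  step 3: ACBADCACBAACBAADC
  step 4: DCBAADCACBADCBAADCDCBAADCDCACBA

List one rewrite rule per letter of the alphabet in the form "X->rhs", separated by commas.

  step 3 ⇒ step 4: ACBADCACBAACBAADC ⇒ DC·BA·A·DC·AC·BA·DC·BA·A·DC·DC·BA·A·DC·DC·AC·BA
    A ↦ DC
    B ↦ A
    C ↦ BA
    D ↦ AC

A->DC, B->A, C->BA, D->AC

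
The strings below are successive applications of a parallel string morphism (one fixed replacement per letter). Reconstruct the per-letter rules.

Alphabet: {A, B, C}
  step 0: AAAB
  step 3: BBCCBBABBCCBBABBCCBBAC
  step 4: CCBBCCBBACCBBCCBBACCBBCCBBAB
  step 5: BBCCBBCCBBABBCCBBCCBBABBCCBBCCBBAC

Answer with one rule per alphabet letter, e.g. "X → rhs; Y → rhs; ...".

A->BBA, B->C, C->B

  step 4 ⇒ step 5: CCBBCCBBACCBBCCBBACCBBCCBBAB ⇒ B·B·C·C·B·B·C·C·BBA·B·B·C·C·B·B·C·C·BBA·B·B·C·C·B·B·C·C·BBA·C
    A ↦ BBA
    B ↦ C
    C ↦ B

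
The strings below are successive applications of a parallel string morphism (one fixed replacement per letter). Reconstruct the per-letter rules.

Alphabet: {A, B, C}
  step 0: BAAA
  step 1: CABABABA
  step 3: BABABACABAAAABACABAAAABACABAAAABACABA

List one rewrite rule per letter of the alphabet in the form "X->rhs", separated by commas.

  step 0 ⇒ step 1: BAAA ⇒ CA·BA·BA·BA
    A ↦ BA
    B ↦ CA
    C ↦ AAA  (constrained at step 1)

A->BA, B->CA, C->AAA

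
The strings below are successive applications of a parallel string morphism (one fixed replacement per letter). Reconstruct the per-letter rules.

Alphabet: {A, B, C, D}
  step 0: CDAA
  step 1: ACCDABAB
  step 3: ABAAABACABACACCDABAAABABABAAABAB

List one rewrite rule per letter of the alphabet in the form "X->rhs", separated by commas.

A->AB, B->AA, C->AC, D->CD

  step 0 ⇒ step 1: CDAA ⇒ AC·CD·AB·AB
    A ↦ AB
    C ↦ AC
    D ↦ CD
    B ↦ AA  (constrained at step 1)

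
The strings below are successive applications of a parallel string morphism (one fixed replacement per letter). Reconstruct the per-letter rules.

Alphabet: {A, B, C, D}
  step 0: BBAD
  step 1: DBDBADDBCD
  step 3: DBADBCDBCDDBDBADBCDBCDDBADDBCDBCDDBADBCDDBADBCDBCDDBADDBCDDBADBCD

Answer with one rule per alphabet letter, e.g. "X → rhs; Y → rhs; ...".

A->ADD, B->DB, C->AD, D->BCD

  step 0 ⇒ step 1: BBAD ⇒ DB·DB·ADD·BCD
    A ↦ ADD
    B ↦ DB
    D ↦ BCD
    C ↦ AD  (constrained at step 1)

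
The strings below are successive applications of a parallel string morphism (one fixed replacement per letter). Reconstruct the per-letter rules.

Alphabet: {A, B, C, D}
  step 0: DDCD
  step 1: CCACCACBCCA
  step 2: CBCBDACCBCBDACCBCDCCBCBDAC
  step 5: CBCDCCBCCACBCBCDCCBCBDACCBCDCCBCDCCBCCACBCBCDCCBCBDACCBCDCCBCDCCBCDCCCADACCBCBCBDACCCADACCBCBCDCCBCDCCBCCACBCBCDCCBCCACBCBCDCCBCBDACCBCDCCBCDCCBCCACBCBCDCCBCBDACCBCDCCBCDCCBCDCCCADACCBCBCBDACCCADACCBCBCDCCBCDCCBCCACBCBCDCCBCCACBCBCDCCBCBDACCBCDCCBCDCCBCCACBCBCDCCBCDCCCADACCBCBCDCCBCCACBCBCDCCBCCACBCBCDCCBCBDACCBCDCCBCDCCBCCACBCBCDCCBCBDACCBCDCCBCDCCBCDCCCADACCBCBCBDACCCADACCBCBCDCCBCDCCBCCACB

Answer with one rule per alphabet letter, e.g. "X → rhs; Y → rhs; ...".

  step 1 ⇒ step 2: CCACCACBCCA ⇒ CB·CB·DAC·CB·CB·DAC·CB·CDC·CB·CB·DAC
    A ↦ DAC
    B ↦ CDC
    C ↦ CB
  step 0 ⇒ step 1: DDCD ⇒ CCA·CCA·CB·CCA
    D ↦ CCA

A->DAC, B->CDC, C->CB, D->CCA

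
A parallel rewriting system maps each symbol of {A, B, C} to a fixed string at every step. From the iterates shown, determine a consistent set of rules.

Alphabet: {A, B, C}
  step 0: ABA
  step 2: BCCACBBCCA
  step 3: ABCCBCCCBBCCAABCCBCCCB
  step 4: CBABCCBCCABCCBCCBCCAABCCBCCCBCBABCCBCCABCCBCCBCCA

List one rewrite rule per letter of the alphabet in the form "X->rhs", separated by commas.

A->CB, B->A, C->BCC

  step 3 ⇒ step 4: ABCCBCCCBBCCAABCCBCCCB ⇒ CB·A·BCC·BCC·A·BCC·BCC·BCC·A·A·BCC·BCC·CB·CB·A·BCC·BCC·A·BCC·BCC·BCC·A
    A ↦ CB
    B ↦ A
    C ↦ BCC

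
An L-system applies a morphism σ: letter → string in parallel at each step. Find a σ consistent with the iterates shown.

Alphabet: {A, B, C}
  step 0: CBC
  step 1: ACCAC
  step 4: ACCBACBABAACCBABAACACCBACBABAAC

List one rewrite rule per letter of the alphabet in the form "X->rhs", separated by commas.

A->BA, B->C, C->AC

  step 0 ⇒ step 1: CBC ⇒ AC·C·AC
    B ↦ C
    C ↦ AC
    A ↦ BA  (constrained at step 1)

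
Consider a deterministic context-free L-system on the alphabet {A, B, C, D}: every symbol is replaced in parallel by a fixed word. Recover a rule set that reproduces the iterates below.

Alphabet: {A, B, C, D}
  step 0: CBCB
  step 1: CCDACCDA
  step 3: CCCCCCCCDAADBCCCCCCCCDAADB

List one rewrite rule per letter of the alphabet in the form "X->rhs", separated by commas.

A->AD, B->DA, C->CC, D->B

  step 0 ⇒ step 1: CBCB ⇒ CC·DA·CC·DA
    B ↦ DA
    C ↦ CC
    A ↦ AD  (constrained at step 1)
    D ↦ B  (constrained at step 1)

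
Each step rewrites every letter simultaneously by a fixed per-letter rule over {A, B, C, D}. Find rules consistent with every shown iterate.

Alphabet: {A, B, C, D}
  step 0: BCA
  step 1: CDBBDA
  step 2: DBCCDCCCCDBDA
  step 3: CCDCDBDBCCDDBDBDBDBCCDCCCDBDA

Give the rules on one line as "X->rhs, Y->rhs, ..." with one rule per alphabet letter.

  step 2 ⇒ step 3: DBCCDCCCCDBDA ⇒ CCD·C·DB·DB·CCD·DB·DB·DB·DB·CCD·C·CCD·BDA
    A ↦ BDA
    B ↦ C
    C ↦ DB
    D ↦ CCD

A->BDA, B->C, C->DB, D->CCD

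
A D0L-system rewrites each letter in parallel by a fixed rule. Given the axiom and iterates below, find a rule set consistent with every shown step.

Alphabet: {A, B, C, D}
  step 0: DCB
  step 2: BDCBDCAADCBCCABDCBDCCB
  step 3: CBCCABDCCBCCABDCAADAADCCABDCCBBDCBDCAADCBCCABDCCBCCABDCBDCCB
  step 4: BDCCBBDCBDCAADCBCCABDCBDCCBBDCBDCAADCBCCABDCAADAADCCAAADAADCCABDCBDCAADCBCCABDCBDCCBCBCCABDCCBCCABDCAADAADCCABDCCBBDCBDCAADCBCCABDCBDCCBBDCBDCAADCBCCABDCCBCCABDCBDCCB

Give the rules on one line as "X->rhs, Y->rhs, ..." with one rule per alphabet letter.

A->AAD, B->CB, C->BDC, D->CCA

  step 3 ⇒ step 4: CBCCABDCCBCCABDCAADAADCCABDCCBBDCBDCAADCBCCABDCCBCCABDCBDCCB ⇒ BDC·CB·BDC·BDC·AAD·CB·CCA·BDC·BDC·CB·BDC·BDC·AAD·CB·CCA·BDC·AAD·AAD·CCA·AAD·AAD·CCA·BDC·BDC·AAD·CB·CCA·BDC·BDC·CB·CB·CCA·BDC·CB·CCA·BDC·AAD·AAD·CCA·BDC·CB·BDC·BDC·AAD·CB·CCA·BDC·BDC·CB·BDC·BDC·AAD·CB·CCA·BDC·CB·CCA·BDC·BDC·CB
    A ↦ AAD
    B ↦ CB
    C ↦ BDC
    D ↦ CCA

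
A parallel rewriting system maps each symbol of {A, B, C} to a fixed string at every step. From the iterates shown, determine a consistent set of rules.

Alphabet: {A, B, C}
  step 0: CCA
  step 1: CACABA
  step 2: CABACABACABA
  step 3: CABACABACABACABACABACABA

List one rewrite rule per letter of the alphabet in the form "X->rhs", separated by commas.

A->BA, B->CA, C->CA

  step 2 ⇒ step 3: CABACABACABA ⇒ CA·BA·CA·BA·CA·BA·CA·BA·CA·BA·CA·BA
    A ↦ BA
    B ↦ CA
    C ↦ CA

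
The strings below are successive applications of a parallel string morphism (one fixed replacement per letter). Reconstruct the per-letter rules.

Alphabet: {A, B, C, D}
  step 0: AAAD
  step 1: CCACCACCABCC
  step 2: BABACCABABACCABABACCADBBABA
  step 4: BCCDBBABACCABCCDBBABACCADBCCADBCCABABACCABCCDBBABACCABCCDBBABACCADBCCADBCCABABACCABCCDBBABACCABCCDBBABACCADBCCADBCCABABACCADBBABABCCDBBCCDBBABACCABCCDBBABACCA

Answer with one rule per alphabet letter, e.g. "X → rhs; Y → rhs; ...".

A->CCA, B->DB, C->BA, D->BCC

  step 1 ⇒ step 2: CCACCACCABCC ⇒ BA·BA·CCA·BA·BA·CCA·BA·BA·CCA·DB·BA·BA
    A ↦ CCA
    B ↦ DB
    C ↦ BA
  step 0 ⇒ step 1: AAAD ⇒ CCA·CCA·CCA·BCC
    D ↦ BCC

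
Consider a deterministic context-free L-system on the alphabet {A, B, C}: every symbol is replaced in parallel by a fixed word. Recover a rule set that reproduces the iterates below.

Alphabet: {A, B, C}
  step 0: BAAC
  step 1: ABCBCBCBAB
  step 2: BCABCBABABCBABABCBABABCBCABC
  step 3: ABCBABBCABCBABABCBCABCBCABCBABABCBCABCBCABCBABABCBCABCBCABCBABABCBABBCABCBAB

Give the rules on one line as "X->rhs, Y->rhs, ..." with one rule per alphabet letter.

  step 2 ⇒ step 3: BCABCBABABCBABABCBABABCBCABC ⇒ ABC·BAB·BC·ABC·BAB·ABC·BC·ABC·BC·ABC·BAB·ABC·BC·ABC·BC·ABC·BAB·ABC·BC·ABC·BC·ABC·BAB·ABC·BAB·BC·ABC·BAB
    A ↦ BC
    B ↦ ABC
    C ↦ BAB

A->BC, B->ABC, C->BAB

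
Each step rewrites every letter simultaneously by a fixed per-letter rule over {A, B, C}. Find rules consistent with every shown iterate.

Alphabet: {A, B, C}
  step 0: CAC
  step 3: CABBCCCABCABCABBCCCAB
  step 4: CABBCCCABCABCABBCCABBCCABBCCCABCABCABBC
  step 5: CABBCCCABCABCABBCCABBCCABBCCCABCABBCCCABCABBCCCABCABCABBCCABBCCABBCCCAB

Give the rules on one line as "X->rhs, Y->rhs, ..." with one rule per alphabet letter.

  step 4 ⇒ step 5: CABBCCCABCABCABBCCABBCCABBCCCABCABCABBC ⇒ CAB·B·C·C·CAB·CAB·CAB·B·C·CAB·B·C·CAB·B·C·C·CAB·CAB·B·C·C·CAB·CAB·B·C·C·CAB·CAB·CAB·B·C·CAB·B·C·CAB·B·C·C·CAB
    A ↦ B
    B ↦ C
    C ↦ CAB

A->B, B->C, C->CAB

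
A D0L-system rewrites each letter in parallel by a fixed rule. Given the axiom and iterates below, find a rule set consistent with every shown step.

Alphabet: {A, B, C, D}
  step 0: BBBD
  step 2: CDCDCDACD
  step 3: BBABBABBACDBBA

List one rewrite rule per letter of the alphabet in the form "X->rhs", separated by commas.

A->CD, B->A, C->B, D->BA

  step 2 ⇒ step 3: CDCDCDACD ⇒ B·BA·B·BA·B·BA·CD·B·BA
    A ↦ CD
    C ↦ B
    D ↦ BA
    B ↦ A  (constrained at step 0)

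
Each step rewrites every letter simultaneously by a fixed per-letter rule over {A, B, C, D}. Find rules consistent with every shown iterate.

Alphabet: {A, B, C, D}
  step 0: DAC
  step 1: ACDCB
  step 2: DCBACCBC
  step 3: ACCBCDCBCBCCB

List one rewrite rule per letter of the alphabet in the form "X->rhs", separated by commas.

  step 2 ⇒ step 3: DCBACCBC ⇒ AC·CB·C·D·CB·CB·C·CB
    A ↦ D
    B ↦ C
    C ↦ CB
    D ↦ AC

A->D, B->C, C->CB, D->AC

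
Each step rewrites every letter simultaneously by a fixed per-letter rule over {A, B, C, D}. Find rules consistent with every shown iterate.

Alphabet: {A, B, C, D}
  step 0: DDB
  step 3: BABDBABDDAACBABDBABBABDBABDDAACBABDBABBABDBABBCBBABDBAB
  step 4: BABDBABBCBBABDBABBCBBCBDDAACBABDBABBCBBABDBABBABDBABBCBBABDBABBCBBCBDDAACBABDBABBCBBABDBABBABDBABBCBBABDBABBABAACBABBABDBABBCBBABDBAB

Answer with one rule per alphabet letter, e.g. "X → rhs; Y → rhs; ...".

A->D, B->BAB, C->AAC, D->BCB

  step 3 ⇒ step 4: BABDBABDDAACBABDBABBABDBABDDAACBABDBABBABDBABBCBBABDBAB ⇒ BAB·D·BAB·BCB·BAB·D·BAB·BCB·BCB·D·D·AAC·BAB·D·BAB·BCB·BAB·D·BAB·BAB·D·BAB·BCB·BAB·D·BAB·BCB·BCB·D·D·AAC·BAB·D·BAB·BCB·BAB·D·BAB·BAB·D·BAB·BCB·BAB·D·BAB·BAB·AAC·BAB·BAB·D·BAB·BCB·BAB·D·BAB
    A ↦ D
    B ↦ BAB
    C ↦ AAC
    D ↦ BCB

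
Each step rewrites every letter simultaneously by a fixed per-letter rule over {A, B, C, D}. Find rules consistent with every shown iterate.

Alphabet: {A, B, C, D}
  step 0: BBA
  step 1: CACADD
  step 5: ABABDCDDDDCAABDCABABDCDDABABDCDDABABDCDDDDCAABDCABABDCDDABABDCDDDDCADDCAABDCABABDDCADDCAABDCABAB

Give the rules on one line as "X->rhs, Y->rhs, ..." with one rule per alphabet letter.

A->DD, B->CA, C->DC, D->AB

  step 0 ⇒ step 1: BBA ⇒ CA·CA·DD
    A ↦ DD
    B ↦ CA
    C ↦ DC  (constrained at step 1)
    D ↦ AB  (constrained at step 1)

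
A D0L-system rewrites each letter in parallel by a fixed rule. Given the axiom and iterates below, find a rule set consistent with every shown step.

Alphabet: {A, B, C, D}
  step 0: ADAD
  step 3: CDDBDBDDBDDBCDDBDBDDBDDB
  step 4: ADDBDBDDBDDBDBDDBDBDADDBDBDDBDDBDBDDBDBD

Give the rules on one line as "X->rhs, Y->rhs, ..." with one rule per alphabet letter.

A->CD, B->D, C->AD, D->DB

  step 3 ⇒ step 4: CDDBDBDDBDDBCDDBDBDDBDDB ⇒ AD·DB·DB·D·DB·D·DB·DB·D·DB·DB·D·AD·DB·DB·D·DB·D·DB·DB·D·DB·DB·D
    B ↦ D
    C ↦ AD
    D ↦ DB
    A ↦ CD  (constrained at step 0)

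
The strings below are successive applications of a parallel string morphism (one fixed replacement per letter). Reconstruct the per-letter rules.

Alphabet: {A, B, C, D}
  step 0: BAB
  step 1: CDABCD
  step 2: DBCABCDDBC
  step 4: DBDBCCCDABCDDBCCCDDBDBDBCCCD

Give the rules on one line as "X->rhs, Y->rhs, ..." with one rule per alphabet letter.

A->AB, B->CD, C->DB, D->C

  step 1 ⇒ step 2: CDABCD ⇒ DB·C·AB·CD·DB·C
    A ↦ AB
    B ↦ CD
    C ↦ DB
    D ↦ C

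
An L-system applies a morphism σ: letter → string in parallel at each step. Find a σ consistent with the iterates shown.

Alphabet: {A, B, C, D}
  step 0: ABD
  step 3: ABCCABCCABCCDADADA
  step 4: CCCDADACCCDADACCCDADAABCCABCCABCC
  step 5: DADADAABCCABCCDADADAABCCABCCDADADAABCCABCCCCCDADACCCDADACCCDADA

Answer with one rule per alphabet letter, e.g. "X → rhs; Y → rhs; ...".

A->CC, B->C, C->DA, D->AB

  step 4 ⇒ step 5: CCCDADACCCDADACCCDADAABCCABCCABCC ⇒ DA·DA·DA·AB·CC·AB·CC·DA·DA·DA·AB·CC·AB·CC·DA·DA·DA·AB·CC·AB·CC·CC·C·DA·DA·CC·C·DA·DA·CC·C·DA·DA
    A ↦ CC
    B ↦ C
    C ↦ DA
    D ↦ AB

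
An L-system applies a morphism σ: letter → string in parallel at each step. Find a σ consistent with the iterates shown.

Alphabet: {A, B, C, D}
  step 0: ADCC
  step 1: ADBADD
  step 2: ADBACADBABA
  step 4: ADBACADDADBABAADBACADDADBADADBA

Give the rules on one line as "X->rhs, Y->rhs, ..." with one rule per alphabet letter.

  step 1 ⇒ step 2: ADBADD ⇒ AD·BA·C·AD·BA·BA
    A ↦ AD
    B ↦ C
    D ↦ BA
  step 0 ⇒ step 1: ADCC ⇒ AD·BA·D·D
    C ↦ D

A->AD, B->C, C->D, D->BA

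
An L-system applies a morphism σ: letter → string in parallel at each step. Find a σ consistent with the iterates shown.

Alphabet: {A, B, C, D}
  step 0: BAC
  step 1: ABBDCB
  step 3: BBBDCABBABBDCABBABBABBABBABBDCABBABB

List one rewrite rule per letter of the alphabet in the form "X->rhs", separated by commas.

  step 0 ⇒ step 1: BAC ⇒ ABB·DC·B
    A ↦ DC
    B ↦ ABB
    C ↦ B
    D ↦ BB  (constrained at step 1)

A->DC, B->ABB, C->B, D->BB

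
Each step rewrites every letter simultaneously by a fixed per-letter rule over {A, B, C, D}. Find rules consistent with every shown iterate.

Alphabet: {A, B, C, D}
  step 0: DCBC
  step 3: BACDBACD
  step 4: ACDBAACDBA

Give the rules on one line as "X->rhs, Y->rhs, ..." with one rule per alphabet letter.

A->CD, B->A, C->B, D->A

  step 3 ⇒ step 4: BACDBACD ⇒ A·CD·B·A·A·CD·B·A
    A ↦ CD
    B ↦ A
    C ↦ B
    D ↦ A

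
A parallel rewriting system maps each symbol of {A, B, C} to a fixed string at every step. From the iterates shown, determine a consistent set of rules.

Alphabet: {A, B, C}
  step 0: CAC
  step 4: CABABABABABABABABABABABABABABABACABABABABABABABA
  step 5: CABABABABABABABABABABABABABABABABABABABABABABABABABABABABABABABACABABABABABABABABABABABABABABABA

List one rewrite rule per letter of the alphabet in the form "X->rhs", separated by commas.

A->BA, B->BA, C->CA

  step 4 ⇒ step 5: CABABABABABABABABABABABABABABABACABABABABABABABA ⇒ CA·BA·BA·BA·BA·BA·BA·BA·BA·BA·BA·BA·BA·BA·BA·BA·BA·BA·BA·BA·BA·BA·BA·BA·BA·BA·BA·BA·BA·BA·BA·BA·CA·BA·BA·BA·BA·BA·BA·BA·BA·BA·BA·BA·BA·BA·BA·BA
    A ↦ BA
    B ↦ BA
    C ↦ CA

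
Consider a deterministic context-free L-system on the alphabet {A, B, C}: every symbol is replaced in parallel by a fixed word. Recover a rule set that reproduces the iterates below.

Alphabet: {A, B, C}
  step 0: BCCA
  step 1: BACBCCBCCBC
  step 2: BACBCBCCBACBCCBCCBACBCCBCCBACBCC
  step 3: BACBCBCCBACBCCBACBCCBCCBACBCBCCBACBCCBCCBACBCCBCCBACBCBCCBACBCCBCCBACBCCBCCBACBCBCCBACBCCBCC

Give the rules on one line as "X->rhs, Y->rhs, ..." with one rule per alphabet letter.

A->BC, B->BAC, C->BCC

  step 2 ⇒ step 3: BACBCBCCBACBCCBCCBACBCCBCCBACBCC ⇒ BAC·BC·BCC·BAC·BCC·BAC·BCC·BCC·BAC·BC·BCC·BAC·BCC·BCC·BAC·BCC·BCC·BAC·BC·BCC·BAC·BCC·BCC·BAC·BCC·BCC·BAC·BC·BCC·BAC·BCC·BCC
    A ↦ BC
    B ↦ BAC
    C ↦ BCC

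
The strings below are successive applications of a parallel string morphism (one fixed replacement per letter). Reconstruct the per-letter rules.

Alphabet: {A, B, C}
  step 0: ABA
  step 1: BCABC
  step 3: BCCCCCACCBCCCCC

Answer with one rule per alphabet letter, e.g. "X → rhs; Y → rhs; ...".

  step 0 ⇒ step 1: ABA ⇒ BC·A·BC
    A ↦ BC
    B ↦ A
    C ↦ CC  (constrained at step 1)

A->BC, B->A, C->CC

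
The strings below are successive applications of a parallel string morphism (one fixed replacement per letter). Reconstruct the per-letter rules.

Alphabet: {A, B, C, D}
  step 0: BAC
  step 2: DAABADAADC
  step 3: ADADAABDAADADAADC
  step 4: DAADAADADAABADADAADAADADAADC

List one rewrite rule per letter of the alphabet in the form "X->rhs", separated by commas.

  step 3 ⇒ step 4: ADADAABDAADADAADC ⇒ DA·A·DA·A·DA·DA·AB·A·DA·DA·A·DA·A·DA·DA·A·DC
    A ↦ DA
    B ↦ AB
    C ↦ DC
    D ↦ A

A->DA, B->AB, C->DC, D->A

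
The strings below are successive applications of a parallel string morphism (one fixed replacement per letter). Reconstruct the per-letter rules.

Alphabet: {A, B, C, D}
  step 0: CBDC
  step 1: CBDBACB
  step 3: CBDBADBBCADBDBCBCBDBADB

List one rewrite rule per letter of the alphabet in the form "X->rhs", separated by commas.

  step 0 ⇒ step 1: CBDC ⇒ CB·DB·A·CB
    B ↦ DB
    C ↦ CB
    D ↦ A
    A ↦ BC  (constrained at step 1)

A->BC, B->DB, C->CB, D->A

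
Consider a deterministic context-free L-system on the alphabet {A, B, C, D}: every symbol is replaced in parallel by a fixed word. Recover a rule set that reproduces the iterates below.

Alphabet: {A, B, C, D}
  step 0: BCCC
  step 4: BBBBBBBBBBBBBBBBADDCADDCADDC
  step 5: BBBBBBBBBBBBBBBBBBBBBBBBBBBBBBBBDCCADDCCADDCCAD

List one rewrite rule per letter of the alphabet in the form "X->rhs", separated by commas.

A->D, B->BB, C->AD, D->C

  step 4 ⇒ step 5: BBBBBBBBBBBBBBBBADDCADDCADDC ⇒ BB·BB·BB·BB·BB·BB·BB·BB·BB·BB·BB·BB·BB·BB·BB·BB·D·C·C·AD·D·C·C·AD·D·C·C·AD
    A ↦ D
    B ↦ BB
    C ↦ AD
    D ↦ C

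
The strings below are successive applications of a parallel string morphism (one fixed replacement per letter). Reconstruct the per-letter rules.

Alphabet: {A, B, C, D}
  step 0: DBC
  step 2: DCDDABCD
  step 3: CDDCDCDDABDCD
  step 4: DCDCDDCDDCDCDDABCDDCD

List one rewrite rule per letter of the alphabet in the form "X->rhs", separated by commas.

  step 3 ⇒ step 4: CDDCDCDDABDCD ⇒ D·CD·CD·D·CD·D·CD·CD·D·AB·CD·D·CD
    A ↦ D
    B ↦ AB
    C ↦ D
    D ↦ CD

A->D, B->AB, C->D, D->CD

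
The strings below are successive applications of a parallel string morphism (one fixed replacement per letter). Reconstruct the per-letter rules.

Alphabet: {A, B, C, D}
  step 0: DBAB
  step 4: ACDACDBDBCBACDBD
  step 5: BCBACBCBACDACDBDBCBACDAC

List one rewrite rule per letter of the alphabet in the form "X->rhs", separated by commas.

  step 4 ⇒ step 5: ACDACDBDBCBACDBD ⇒ BC·B·AC·BC·B·AC·D·AC·D·B·D·BC·B·AC·D·AC
    A ↦ BC
    B ↦ D
    C ↦ B
    D ↦ AC

A->BC, B->D, C->B, D->AC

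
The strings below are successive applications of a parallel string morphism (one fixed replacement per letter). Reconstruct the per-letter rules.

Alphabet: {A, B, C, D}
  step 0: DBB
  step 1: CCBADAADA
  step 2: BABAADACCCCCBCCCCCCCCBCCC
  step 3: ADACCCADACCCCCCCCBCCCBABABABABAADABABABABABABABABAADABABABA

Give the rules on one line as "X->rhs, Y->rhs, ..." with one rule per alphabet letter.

A->CCC, B->ADA, C->BA, D->CCB

  step 2 ⇒ step 3: BABAADACCCCCBCCCCCCCCBCCC ⇒ ADA·CCC·ADA·CCC·CCC·CCB·CCC·BA·BA·BA·BA·BA·ADA·BA·BA·BA·BA·BA·BA·BA·BA·ADA·BA·BA·BA
    A ↦ CCC
    B ↦ ADA
    C ↦ BA
    D ↦ CCB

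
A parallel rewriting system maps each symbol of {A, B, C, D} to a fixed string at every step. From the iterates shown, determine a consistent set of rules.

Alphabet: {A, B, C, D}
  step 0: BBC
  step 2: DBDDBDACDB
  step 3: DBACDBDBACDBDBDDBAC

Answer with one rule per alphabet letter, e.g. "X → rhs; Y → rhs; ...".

A->D, B->AC, C->BD, D->DB

  step 2 ⇒ step 3: DBDDBDACDB ⇒ DB·AC·DB·DB·AC·DB·D·BD·DB·AC
    A ↦ D
    B ↦ AC
    C ↦ BD
    D ↦ DB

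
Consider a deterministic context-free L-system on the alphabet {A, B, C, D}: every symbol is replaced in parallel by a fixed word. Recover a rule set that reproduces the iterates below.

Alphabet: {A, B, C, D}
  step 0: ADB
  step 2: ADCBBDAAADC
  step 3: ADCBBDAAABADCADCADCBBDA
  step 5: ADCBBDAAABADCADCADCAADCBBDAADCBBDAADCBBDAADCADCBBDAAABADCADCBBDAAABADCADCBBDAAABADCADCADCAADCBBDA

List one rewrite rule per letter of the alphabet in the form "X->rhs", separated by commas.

A->ADC, B->A, C->BDA, D->B

  step 2 ⇒ step 3: ADCBBDAAADC ⇒ ADC·B·BDA·A·A·B·ADC·ADC·ADC·B·BDA
    A ↦ ADC
    B ↦ A
    C ↦ BDA
    D ↦ B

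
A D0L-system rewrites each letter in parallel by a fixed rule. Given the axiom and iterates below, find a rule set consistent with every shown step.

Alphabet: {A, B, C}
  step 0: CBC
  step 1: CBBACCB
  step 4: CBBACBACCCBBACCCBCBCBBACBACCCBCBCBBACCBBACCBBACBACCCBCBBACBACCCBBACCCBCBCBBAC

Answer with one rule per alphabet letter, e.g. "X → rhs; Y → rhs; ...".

A->C, B->BAC, C->CB

  step 0 ⇒ step 1: CBC ⇒ CB·BAC·CB
    B ↦ BAC
    C ↦ CB
    A ↦ C  (constrained at step 1)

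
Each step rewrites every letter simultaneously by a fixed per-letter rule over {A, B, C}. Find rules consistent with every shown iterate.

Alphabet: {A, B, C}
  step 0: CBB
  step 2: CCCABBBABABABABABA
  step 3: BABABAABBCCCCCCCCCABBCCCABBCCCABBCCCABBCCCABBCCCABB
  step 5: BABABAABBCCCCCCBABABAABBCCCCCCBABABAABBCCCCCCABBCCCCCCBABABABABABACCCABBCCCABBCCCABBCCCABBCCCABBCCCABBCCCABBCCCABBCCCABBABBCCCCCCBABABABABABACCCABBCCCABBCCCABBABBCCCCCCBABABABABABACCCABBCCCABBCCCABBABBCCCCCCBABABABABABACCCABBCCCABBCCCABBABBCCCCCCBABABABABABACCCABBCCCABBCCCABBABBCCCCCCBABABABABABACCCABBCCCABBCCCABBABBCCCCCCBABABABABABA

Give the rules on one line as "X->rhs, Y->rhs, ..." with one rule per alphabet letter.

A->ABB, B->CCC, C->BA

  step 2 ⇒ step 3: CCCABBBABABABABABA ⇒ BA·BA·BA·ABB·CCC·CCC·CCC·ABB·CCC·ABB·CCC·ABB·CCC·ABB·CCC·ABB·CCC·ABB
    A ↦ ABB
    B ↦ CCC
    C ↦ BA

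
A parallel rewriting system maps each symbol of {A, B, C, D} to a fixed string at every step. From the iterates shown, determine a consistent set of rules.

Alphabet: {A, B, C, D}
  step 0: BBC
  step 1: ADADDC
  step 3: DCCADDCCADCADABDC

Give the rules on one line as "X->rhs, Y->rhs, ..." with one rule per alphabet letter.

  step 0 ⇒ step 1: BBC ⇒ AD·AD·DC
    B ↦ AD
    C ↦ DC
    A ↦ C  (constrained at step 1)
    D ↦ AB  (constrained at step 1)

A->C, B->AD, C->DC, D->AB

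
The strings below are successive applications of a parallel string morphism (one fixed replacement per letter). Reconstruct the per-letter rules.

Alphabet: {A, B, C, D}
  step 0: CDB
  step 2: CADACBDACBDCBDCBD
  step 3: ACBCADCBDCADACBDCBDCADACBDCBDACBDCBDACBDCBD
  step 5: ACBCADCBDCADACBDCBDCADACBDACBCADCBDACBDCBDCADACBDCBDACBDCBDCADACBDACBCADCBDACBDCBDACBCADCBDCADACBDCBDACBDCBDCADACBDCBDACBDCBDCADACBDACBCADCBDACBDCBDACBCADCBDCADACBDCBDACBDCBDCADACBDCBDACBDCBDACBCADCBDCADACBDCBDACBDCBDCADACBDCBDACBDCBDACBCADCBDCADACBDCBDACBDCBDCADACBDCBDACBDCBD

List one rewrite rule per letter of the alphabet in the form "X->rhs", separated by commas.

  step 2 ⇒ step 3: CADACBDACBDCBDCBD ⇒ ACB·CAD·CBD·CAD·ACB·D·CBD·CAD·ACB·D·CBD·ACB·D·CBD·ACB·D·CBD
    A ↦ CAD
    B ↦ D
    C ↦ ACB
    D ↦ CBD

A->CAD, B->D, C->ACB, D->CBD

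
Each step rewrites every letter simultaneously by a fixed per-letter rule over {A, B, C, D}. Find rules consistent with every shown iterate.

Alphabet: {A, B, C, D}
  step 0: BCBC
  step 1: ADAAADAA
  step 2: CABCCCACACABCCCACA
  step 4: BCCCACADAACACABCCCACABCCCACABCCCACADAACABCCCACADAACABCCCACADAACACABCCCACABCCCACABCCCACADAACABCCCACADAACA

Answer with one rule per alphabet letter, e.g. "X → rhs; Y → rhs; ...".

A->CA, B->A, C->DAA, D->BCC

  step 1 ⇒ step 2: ADAAADAA ⇒ CA·BCC·CA·CA·CA·BCC·CA·CA
    A ↦ CA
    D ↦ BCC
  step 0 ⇒ step 1: BCBC ⇒ A·DAA·A·DAA
    B ↦ A
  step 0 ⇒ step 1: BCBC ⇒ A·DAA·A·DAA
    C ↦ DAA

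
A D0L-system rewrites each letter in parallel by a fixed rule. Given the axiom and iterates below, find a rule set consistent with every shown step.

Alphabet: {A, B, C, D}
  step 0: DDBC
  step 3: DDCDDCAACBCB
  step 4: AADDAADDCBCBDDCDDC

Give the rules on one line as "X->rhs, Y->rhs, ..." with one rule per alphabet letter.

  step 3 ⇒ step 4: DDCDDCAACBCB ⇒ A·A·DD·A·A·DD·CB·CB·DD·C·DD·C
    A ↦ CB
    B ↦ C
    C ↦ DD
    D ↦ A

A->CB, B->C, C->DD, D->A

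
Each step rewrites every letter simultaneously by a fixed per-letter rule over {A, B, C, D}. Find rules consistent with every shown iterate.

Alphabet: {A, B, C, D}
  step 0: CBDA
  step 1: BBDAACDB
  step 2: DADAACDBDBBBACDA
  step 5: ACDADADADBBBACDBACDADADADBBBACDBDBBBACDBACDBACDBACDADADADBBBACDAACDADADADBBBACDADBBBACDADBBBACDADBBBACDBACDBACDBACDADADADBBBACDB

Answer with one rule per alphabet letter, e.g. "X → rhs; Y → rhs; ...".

  step 1 ⇒ step 2: BBDAACDB ⇒ DA·DA·AC·DB·DB·BB·AC·DA
    A ↦ DB
    B ↦ DA
    C ↦ BB
    D ↦ AC

A->DB, B->DA, C->BB, D->AC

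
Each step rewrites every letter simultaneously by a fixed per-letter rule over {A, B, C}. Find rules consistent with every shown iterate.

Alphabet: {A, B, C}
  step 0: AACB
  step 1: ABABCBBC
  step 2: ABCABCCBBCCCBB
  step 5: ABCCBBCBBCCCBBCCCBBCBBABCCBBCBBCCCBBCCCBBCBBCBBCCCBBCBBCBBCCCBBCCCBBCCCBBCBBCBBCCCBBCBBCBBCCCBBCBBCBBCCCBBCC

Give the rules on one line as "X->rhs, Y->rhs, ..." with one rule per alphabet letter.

  step 1 ⇒ step 2: ABABCBBC ⇒ AB·C·AB·C·CBB·C·C·CBB
    A ↦ AB
    B ↦ C
    C ↦ CBB

A->AB, B->C, C->CBB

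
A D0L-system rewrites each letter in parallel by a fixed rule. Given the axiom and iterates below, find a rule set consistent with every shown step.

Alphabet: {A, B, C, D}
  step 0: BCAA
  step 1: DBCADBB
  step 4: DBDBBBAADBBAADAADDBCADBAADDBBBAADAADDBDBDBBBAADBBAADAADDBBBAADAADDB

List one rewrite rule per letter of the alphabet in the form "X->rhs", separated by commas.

A->B, B->DB, C->CAD, D->AAD

  step 0 ⇒ step 1: BCAA ⇒ DB·CAD·B·B
    A ↦ B
    B ↦ DB
    C ↦ CAD
    D ↦ AAD  (constrained at step 1)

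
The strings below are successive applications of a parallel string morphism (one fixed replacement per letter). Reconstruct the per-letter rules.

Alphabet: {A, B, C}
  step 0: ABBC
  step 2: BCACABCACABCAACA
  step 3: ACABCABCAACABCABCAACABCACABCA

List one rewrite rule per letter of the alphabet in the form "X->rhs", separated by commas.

A->CA, B->ACA, C->B

  step 2 ⇒ step 3: BCACABCACABCAACA ⇒ ACA·B·CA·B·CA·ACA·B·CA·B·CA·ACA·B·CA·CA·B·CA
    A ↦ CA
    B ↦ ACA
    C ↦ B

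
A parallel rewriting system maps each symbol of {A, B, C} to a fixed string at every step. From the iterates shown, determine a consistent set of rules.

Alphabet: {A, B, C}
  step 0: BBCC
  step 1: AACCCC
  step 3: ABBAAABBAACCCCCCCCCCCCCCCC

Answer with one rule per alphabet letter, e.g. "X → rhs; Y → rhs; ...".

  step 0 ⇒ step 1: BBCC ⇒ A·A·CC·CC
    B ↦ A
    C ↦ CC
    A ↦ ABB  (constrained at step 1)

A->ABB, B->A, C->CC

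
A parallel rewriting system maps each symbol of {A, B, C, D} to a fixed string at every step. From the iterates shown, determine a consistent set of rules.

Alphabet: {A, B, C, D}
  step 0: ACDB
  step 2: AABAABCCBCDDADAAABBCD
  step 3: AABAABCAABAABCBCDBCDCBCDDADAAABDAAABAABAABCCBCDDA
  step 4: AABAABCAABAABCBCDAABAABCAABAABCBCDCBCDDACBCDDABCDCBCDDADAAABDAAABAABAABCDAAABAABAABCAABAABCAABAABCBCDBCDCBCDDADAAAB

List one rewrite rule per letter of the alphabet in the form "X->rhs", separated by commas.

A->AAB, B->C, C->BCD, D->DA

  step 3 ⇒ step 4: AABAABCAABAABCBCDBCDCBCDDADAAABDAAABAABAABCCBCDDA ⇒ AAB·AAB·C·AAB·AAB·C·BCD·AAB·AAB·C·AAB·AAB·C·BCD·C·BCD·DA·C·BCD·DA·BCD·C·BCD·DA·DA·AAB·DA·AAB·AAB·AAB·C·DA·AAB·AAB·AAB·C·AAB·AAB·C·AAB·AAB·C·BCD·BCD·C·BCD·DA·DA·AAB
    A ↦ AAB
    B ↦ C
    C ↦ BCD
    D ↦ DA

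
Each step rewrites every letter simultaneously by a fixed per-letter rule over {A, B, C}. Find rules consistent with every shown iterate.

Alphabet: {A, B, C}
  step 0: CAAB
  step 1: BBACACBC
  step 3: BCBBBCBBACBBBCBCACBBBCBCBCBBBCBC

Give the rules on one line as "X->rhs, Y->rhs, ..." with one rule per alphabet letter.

  step 0 ⇒ step 1: CAAB ⇒ BB·AC·AC·BC
    A ↦ AC
    B ↦ BC
    C ↦ BB

A->AC, B->BC, C->BB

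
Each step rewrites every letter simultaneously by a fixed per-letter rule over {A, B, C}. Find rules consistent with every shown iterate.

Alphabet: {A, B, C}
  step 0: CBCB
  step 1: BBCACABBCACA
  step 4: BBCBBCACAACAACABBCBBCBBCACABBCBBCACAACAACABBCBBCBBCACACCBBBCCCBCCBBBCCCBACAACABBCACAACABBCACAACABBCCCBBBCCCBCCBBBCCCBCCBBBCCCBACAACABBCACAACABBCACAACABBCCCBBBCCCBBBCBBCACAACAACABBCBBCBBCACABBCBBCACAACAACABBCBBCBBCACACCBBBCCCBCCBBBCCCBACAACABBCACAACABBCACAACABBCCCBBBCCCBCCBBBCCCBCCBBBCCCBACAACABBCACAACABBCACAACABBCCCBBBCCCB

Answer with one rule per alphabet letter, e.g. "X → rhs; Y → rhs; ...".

  step 0 ⇒ step 1: CBCB ⇒ BBC·ACA·BBC·ACA
    B ↦ ACA
    C ↦ BBC
    A ↦ CCB  (constrained at step 1)

A->CCB, B->ACA, C->BBC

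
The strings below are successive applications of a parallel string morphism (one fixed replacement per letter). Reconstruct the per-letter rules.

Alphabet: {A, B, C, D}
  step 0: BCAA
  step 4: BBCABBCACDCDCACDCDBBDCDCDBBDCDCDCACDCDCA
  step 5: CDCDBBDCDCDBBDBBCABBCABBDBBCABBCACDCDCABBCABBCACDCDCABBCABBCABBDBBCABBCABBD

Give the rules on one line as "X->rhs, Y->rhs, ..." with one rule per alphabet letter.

A->D, B->CD, C->BB, D->CA

  step 4 ⇒ step 5: BBCABBCACDCDCACDCDBBDCDCDBBDCDCDCACDCDCA ⇒ CD·CD·BB·D·CD·CD·BB·D·BB·CA·BB·CA·BB·D·BB·CA·BB·CA·CD·CD·CA·BB·CA·BB·CA·CD·CD·CA·BB·CA·BB·CA·BB·D·BB·CA·BB·CA·BB·D
    A ↦ D
    B ↦ CD
    C ↦ BB
    D ↦ CA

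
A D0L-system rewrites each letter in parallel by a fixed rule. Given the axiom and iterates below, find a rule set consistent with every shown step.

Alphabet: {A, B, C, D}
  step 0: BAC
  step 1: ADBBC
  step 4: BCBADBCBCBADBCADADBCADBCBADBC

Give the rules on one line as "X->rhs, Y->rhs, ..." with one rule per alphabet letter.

  step 0 ⇒ step 1: BAC ⇒ AD·B·BC
    A ↦ B
    B ↦ AD
    C ↦ BC
    D ↦ CB  (constrained at step 1)

A->B, B->AD, C->BC, D->CB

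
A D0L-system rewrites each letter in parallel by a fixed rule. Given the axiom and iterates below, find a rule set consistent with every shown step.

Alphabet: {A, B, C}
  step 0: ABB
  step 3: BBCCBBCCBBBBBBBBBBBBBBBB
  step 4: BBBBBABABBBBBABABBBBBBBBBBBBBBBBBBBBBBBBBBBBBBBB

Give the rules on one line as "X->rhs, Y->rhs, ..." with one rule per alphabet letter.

A->CC, B->BB, C->BA

  step 3 ⇒ step 4: BBCCBBCCBBBBBBBBBBBBBBBB ⇒ BB·BB·BA·BA·BB·BB·BA·BA·BB·BB·BB·BB·BB·BB·BB·BB·BB·BB·BB·BB·BB·BB·BB·BB
    B ↦ BB
    C ↦ BA
    A ↦ CC  (constrained at step 0)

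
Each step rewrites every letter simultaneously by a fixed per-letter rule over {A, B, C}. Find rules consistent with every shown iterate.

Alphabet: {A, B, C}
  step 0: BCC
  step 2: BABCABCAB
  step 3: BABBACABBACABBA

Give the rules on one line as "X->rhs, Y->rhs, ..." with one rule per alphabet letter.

A->B, B->BA, C->CA

  step 2 ⇒ step 3: BABCABCAB ⇒ BA·B·BA·CA·B·BA·CA·B·BA
    A ↦ B
    B ↦ BA
    C ↦ CA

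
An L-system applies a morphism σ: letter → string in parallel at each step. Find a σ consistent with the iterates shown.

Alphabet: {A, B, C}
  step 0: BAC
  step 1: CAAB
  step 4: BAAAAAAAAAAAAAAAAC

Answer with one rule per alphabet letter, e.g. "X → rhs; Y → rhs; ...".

  step 0 ⇒ step 1: BAC ⇒ C·AA·B
    A ↦ AA
    B ↦ C
    C ↦ B

A->AA, B->C, C->B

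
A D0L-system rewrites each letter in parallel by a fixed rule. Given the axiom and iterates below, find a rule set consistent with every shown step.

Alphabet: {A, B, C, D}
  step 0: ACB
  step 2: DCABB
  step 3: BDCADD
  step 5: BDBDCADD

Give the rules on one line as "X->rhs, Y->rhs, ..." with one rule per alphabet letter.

A->CA, B->D, C->D, D->B

  step 2 ⇒ step 3: DCABB ⇒ B·D·CA·D·D
    A ↦ CA
    B ↦ D
    C ↦ D
    D ↦ B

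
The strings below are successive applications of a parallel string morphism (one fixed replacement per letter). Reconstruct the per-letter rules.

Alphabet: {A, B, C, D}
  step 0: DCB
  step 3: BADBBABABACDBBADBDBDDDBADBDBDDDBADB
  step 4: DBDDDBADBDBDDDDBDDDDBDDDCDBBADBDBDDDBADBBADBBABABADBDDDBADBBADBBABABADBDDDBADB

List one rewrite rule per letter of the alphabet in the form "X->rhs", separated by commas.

A->DDD, B->DB, C->CDB, D->BA

  step 3 ⇒ step 4: BADBBABABACDBBADBDBDDDBADBDBDDDBADB ⇒ DB·DDD·BA·DB·DB·DDD·DB·DDD·DB·DDD·CDB·BA·DB·DB·DDD·BA·DB·BA·DB·BA·BA·BA·DB·DDD·BA·DB·BA·DB·BA·BA·BA·DB·DDD·BA·DB
    A ↦ DDD
    B ↦ DB
    C ↦ CDB
    D ↦ BA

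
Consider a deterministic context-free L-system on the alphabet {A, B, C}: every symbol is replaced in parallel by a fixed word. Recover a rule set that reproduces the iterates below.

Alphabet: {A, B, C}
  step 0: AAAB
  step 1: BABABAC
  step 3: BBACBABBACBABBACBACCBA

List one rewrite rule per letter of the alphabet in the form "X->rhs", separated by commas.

  step 0 ⇒ step 1: AAAB ⇒ BA·BA·BA·C
    A ↦ BA
    B ↦ C
    C ↦ BBA  (constrained at step 1)

A->BA, B->C, C->BBA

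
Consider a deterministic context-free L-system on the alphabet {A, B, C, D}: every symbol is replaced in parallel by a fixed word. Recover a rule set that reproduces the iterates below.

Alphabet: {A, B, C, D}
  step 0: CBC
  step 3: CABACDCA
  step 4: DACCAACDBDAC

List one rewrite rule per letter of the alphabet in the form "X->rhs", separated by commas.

A->AC, B->CA, C->D, D->B

  step 3 ⇒ step 4: CABACDCA ⇒ D·AC·CA·AC·D·B·D·AC
    A ↦ AC
    B ↦ CA
    C ↦ D
    D ↦ B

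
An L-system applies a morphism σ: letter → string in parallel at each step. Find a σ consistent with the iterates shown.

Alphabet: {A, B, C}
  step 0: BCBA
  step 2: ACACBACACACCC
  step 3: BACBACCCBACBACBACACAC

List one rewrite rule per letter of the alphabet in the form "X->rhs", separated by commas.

  step 2 ⇒ step 3: ACACBACACACCC ⇒ B·AC·B·AC·CC·B·AC·B·AC·B·AC·AC·AC
    A ↦ B
    B ↦ CC
    C ↦ AC

A->B, B->CC, C->AC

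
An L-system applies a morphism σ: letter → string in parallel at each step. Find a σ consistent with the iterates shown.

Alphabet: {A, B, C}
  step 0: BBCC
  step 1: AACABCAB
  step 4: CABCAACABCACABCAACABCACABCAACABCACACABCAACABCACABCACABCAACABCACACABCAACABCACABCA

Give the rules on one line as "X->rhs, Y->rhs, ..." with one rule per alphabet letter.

A->CA, B->A, C->CAB

  step 0 ⇒ step 1: BBCC ⇒ A·A·CAB·CAB
    B ↦ A
    C ↦ CAB
    A ↦ CA  (constrained at step 1)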